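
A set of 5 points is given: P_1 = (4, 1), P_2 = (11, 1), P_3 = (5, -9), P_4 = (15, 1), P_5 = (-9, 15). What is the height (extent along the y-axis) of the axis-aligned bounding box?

max y = 15, min y = -9, so height = 24.

24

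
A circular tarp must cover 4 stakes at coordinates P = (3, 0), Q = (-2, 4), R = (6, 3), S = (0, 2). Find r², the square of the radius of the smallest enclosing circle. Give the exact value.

The farthest pair is Q–R with squared distance 65. The circle on this segment as diameter has centre (2, 3.5) and r² = 65/4 = 16.25.
Check P: distance² to centre = 13.25 ≤ 16.25, so it lies inside.
All remaining points lie in this disk, and no smaller disk contains both endpoints, so this is the minimum enclosing circle.

16.25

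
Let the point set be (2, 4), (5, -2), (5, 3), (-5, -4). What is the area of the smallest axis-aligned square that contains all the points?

The bounding box has width 10 and height 8.
An axis-aligned square enclosing the set must have side ≥ max(width, height).
So the minimum side is max(10, 8) = 10.
Area = 10² = 100.

100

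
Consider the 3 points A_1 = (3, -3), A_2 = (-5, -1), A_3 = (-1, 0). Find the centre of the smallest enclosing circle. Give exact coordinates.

(-1, -2)

Side lengths²: A_1A_2² = 68, A_1A_3² = 25, A_2A_3² = 17.
Since A_1A_2² = 68 ≥ 25 + 17 = 42, the angle opposite A_1A_2 is not acute, so the smallest enclosing circle has A_1A_2 as diameter.
Centre = midpoint of A_1A_2 = (-1, -2), r² = 68/4 = 17.
Centre = (-1, -2).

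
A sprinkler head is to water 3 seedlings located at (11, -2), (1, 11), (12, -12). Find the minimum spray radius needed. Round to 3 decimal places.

Call the three points A, B, C in the order given.
Side lengths²: AB² = 269, AC² = 101, BC² = 650.
Since BC² = 650 ≥ 269 + 101 = 370, the angle opposite BC is not acute, so the smallest enclosing circle has BC as diameter.
Centre = midpoint of BC = (6.5, -0.5), r² = 650/4 = 162.5.
r = √(162.5) ≈ 12.748.

12.748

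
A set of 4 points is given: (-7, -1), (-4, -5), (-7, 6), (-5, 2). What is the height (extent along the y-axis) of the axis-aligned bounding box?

11

max y = 6, min y = -5, so height = 11.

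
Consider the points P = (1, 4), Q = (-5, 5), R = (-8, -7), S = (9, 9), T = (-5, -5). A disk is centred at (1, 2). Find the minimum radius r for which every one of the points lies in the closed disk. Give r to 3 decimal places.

12.728

The required radius is the distance from (1, 2) to the farthest point.
Squared distances: 4, 45, 162, 113, 85.
Maximum is 162, attained at R.
r = √162 ≈ 12.728.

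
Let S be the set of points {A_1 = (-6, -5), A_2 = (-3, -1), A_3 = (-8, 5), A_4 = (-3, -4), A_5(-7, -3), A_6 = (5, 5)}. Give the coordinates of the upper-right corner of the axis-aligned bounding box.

x-range [-8, 5], y-range [-5, 5].
The upper-right corner is (5, 5).

(5, 5)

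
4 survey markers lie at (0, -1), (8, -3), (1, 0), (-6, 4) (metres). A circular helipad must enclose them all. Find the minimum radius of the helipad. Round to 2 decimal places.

7.83

A smallest enclosing disk is always determined by at most three of the input points on its boundary.
The farthest pair is (8, -3)–(-6, 4) with squared distance 245. The circle on this segment as diameter has centre (1, 0.5) and r² = 245/4 = 61.25.
Check (0, -1): distance² to centre = 3.25 ≤ 61.25, so it lies inside.
All remaining points lie in this disk, and no smaller disk contains both endpoints, so this is the minimum enclosing circle.
r = √(61.25) ≈ 7.83.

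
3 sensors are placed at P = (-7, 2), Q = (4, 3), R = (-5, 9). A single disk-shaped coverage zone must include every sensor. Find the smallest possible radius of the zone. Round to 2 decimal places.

5.80

Side lengths²: PQ² = 122, PR² = 53, QR² = 117.
Since PQ² = 122 < 117 + 53 = 170, the triangle is acute, so the smallest enclosing circle is the circumcircle.
Circumcentre = (-1.66, 4.26), r² = 33.6232.
r = √(33.6232) ≈ 5.80.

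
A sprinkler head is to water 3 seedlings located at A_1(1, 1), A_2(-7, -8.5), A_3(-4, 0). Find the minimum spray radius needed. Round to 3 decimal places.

6.210

Side lengths²: A_1A_2² = 154.25, A_1A_3² = 26, A_2A_3² = 81.25.
Since A_1A_2² = 154.25 ≥ 81.25 + 26 = 107.25, the angle opposite A_1A_2 is not acute, so the smallest enclosing circle has A_1A_2 as diameter.
Centre = midpoint of A_1A_2 = (-3, -3.75), r² = 154.25/4 = 38.5625.
r = √(38.5625) ≈ 6.210.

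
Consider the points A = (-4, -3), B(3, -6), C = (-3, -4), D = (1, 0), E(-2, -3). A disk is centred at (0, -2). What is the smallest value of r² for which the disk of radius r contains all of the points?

The required radius is the distance from (0, -2) to the farthest point.
Squared distances: 17, 25, 13, 5, 5.
Maximum is 25, attained at B.

25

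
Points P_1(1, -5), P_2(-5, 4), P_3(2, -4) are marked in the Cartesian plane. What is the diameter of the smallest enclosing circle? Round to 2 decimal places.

Side lengths²: P_1P_2² = 117, P_1P_3² = 2, P_2P_3² = 113.
Since P_1P_2² = 117 ≥ 113 + 2 = 115, the angle opposite P_1P_2 is not acute, so the smallest enclosing circle has P_1P_2 as diameter.
Centre = midpoint of P_1P_2 = (-2, -0.5), r² = 117/4 = 29.25.
Diameter = 2r = 2√(29.25) ≈ 10.82.

10.82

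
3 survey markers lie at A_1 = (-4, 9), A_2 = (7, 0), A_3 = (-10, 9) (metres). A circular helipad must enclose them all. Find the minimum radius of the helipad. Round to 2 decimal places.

Side lengths²: A_1A_2² = 202, A_1A_3² = 36, A_2A_3² = 370.
Since A_2A_3² = 370 ≥ 202 + 36 = 238, the angle opposite A_2A_3 is not acute, so the smallest enclosing circle has A_2A_3 as diameter.
Centre = midpoint of A_2A_3 = (-1.5, 4.5), r² = 370/4 = 92.5.
r = √(92.5) ≈ 9.62.

9.62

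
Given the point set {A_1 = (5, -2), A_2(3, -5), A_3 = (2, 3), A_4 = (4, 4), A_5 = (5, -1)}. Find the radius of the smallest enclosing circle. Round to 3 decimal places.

A smallest enclosing disk is always determined by at most three of the input points on its boundary.
The farthest pair is A_2–A_4 with squared distance 82. The circle on this segment as diameter has centre (3.5, -0.5) and r² = 82/4 = 20.5.
Check A_1: distance² to centre = 4.5 ≤ 20.5, so it lies inside.
All remaining points lie in this disk, and no smaller disk contains both endpoints, so this is the minimum enclosing circle.
r = √(20.5) ≈ 4.528.

4.528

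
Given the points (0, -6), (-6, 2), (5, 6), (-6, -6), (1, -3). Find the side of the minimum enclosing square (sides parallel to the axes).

12

The bounding box has width 11 and height 12.
An axis-aligned square enclosing the set must have side ≥ max(width, height).
So the minimum side is max(11, 12) = 12.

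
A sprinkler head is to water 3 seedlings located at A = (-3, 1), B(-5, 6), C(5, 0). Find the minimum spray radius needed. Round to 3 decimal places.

5.831

Side lengths²: AB² = 29, AC² = 65, BC² = 136.
Since BC² = 136 ≥ 65 + 29 = 94, the angle opposite BC is not acute, so the smallest enclosing circle has BC as diameter.
Centre = midpoint of BC = (0, 3), r² = 136/4 = 34.
r = √34 ≈ 5.831.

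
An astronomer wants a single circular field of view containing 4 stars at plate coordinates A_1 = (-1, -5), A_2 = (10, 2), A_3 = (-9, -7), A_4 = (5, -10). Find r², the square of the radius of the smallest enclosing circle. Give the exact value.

110.5

A smallest enclosing disk is always determined by at most three of the input points on its boundary.
The farthest pair is A_2–A_3 with squared distance 442. The circle on this segment as diameter has centre (0.5, -2.5) and r² = 442/4 = 110.5.
Check A_1: distance² to centre = 8.5 ≤ 110.5, so it lies inside.
All remaining points lie in this disk, and no smaller disk contains both endpoints, so this is the minimum enclosing circle.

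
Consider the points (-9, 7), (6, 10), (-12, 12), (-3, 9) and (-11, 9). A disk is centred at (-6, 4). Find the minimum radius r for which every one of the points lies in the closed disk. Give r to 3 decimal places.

The required radius is the distance from (-6, 4) to the farthest point.
Squared distances: 18, 180, 100, 34, 50.
Maximum is 180, attained at (6, 10).
r = √180 ≈ 13.416.

13.416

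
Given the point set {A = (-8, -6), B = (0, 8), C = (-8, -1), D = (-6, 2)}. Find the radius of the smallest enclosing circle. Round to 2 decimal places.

8.06

The minimum enclosing circle of a finite set is fixed by two of the points (as a diameter) or three (as a circumcircle).
The farthest pair is A–B with squared distance 260. The circle on this segment as diameter has centre (-4, 1) and r² = 260/4 = 65.
Check C: distance² to centre = 20 ≤ 65, so it lies inside.
All remaining points lie in this disk, and no smaller disk contains both endpoints, so this is the minimum enclosing circle.
r = √65 ≈ 8.06.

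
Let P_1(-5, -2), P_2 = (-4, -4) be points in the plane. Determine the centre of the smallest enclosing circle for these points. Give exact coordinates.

The smallest circle enclosing two points has them as diameter endpoints.
Centre = midpoint = (-4.5, -3); r² = |P_1P_2|²/4 = 5/4 = 1.25.
Centre = (-4.5, -3).

(-4.5, -3)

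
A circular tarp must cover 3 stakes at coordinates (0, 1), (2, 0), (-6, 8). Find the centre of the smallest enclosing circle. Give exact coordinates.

(-2, 4)

Call the three points A, B, C in the order given.
Side lengths²: AB² = 5, AC² = 85, BC² = 128.
Since BC² = 128 ≥ 85 + 5 = 90, the angle opposite BC is not acute, so the smallest enclosing circle has BC as diameter.
Centre = midpoint of BC = (-2, 4), r² = 128/4 = 32.
Centre = (-2, 4).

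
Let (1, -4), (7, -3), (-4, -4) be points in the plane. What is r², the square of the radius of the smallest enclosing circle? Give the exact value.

Call the three points A, B, C in the order given.
Side lengths²: AB² = 37, AC² = 25, BC² = 122.
Since BC² = 122 ≥ 37 + 25 = 62, the angle opposite BC is not acute, so the smallest enclosing circle has BC as diameter.
Centre = midpoint of BC = (1.5, -3.5), r² = 122/4 = 30.5.

30.5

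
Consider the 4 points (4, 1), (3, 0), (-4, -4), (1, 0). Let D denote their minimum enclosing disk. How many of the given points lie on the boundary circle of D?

By Welzl's lemma the MEC is supported by two points (diametrically opposite) or three points (on a circumcircle).
The farthest pair is (4, 1)–(-4, -4) with squared distance 89. The circle on this segment as diameter has centre (0, -1.5) and r² = 89/4 = 22.25.
Check (3, 0): distance² to centre = 11.25 ≤ 22.25, so it lies inside.
All remaining points lie in this disk, and no smaller disk contains both endpoints, so this is the minimum enclosing circle.
The points at distance exactly r from the centre are (4, 1), (-4, -4) — 2 points.

2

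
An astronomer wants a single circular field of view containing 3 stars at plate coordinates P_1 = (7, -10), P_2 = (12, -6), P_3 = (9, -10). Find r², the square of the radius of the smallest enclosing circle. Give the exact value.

10.25

Side lengths²: P_1P_2² = 41, P_1P_3² = 4, P_2P_3² = 25.
Since P_1P_2² = 41 ≥ 25 + 4 = 29, the angle opposite P_1P_2 is not acute, so the smallest enclosing circle has P_1P_2 as diameter.
Centre = midpoint of P_1P_2 = (9.5, -8), r² = 41/4 = 10.25.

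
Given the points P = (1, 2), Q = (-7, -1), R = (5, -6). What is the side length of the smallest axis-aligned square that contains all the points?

The bounding box has width 12 and height 8.
An axis-aligned square enclosing the set must have side ≥ max(width, height).
So the minimum side is max(12, 8) = 12.

12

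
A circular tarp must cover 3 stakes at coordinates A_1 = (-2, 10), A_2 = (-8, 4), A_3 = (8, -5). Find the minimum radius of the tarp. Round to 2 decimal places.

Side lengths²: A_1A_2² = 72, A_1A_3² = 325, A_2A_3² = 337.
Since A_2A_3² = 337 < 325 + 72 = 397, the triangle is acute, so the smallest enclosing circle is the circumcircle.
Circumcentre = (0.9, 1.1), r² = 87.62.
r = √(87.62) ≈ 9.36.

9.36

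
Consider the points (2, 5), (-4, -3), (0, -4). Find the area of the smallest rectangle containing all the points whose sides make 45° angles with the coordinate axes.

In coordinates u = x + y, v = x − y the rectangle is axis-aligned; the map (x,y)→(u,v) scales areas by 2.
u-values: 7, -7, -4; range = 7 − (-7) = 14.
v-values: -3, -1, 4; range = 4 − (-3) = 7.
Area = (14 × 7) / 2 = 49.

49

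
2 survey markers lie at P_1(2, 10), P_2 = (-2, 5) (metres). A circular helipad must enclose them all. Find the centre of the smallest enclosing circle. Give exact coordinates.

(0, 7.5)

The smallest circle enclosing two points has them as diameter endpoints.
Centre = midpoint = (0, 7.5); r² = |P_1P_2|²/4 = 41/4 = 10.25.
Centre = (0, 7.5).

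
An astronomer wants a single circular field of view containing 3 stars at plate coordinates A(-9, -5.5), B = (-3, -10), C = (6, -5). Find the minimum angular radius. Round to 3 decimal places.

7.504

Side lengths²: AB² = 56.25, AC² = 225.25, BC² = 106.
Since AC² = 225.25 ≥ 106 + 56.25 = 162.25, the angle opposite AC is not acute, so the smallest enclosing circle has AC as diameter.
Centre = midpoint of AC = (-1.5, -5.25), r² = 225.25/4 = 56.3125.
r = √(56.3125) ≈ 7.504.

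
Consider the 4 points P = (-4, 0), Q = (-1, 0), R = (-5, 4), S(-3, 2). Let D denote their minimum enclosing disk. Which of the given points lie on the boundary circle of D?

By Welzl's lemma the MEC is supported by two points (diametrically opposite) or three points (on a circumcircle).
The farthest pair is Q–R with squared distance 32. The circle on this segment as diameter has centre (-3, 2) and r² = 32/4 = 8.
Check P: distance² to centre = 5 ≤ 8, so it lies inside.
All remaining points lie in this disk, and no smaller disk contains both endpoints, so this is the minimum enclosing circle.
The points at distance exactly r from the centre are Q, R — 2 points.

Q, R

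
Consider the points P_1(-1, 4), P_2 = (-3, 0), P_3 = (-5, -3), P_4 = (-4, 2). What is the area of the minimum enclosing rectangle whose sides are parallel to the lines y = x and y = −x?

In coordinates u = x + y, v = x − y the rectangle is axis-aligned; the map (x,y)→(u,v) scales areas by 2.
u-values: 3, -3, -8, -2; range = 3 − (-8) = 11.
v-values: -5, -3, -2, -6; range = -2 − (-6) = 4.
Area = (11 × 4) / 2 = 22.

22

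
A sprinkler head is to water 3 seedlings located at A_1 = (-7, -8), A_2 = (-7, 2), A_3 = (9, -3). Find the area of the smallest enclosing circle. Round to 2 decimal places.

Side lengths²: A_1A_2² = 100, A_1A_3² = 281, A_2A_3² = 281.
Since A_2A_3² = 281 < 281 + 100 = 381, the triangle is acute, so the smallest enclosing circle is the circumcircle.
Circumcentre = (0.21875, -3), r² = 77.1103515625.
Area = π·r² = π·77.1103515625 ≈ 242.25.

242.25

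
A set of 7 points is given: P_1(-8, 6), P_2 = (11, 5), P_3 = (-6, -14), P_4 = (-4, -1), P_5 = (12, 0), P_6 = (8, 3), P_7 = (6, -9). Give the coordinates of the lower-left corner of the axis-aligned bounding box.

x-range [-8, 12], y-range [-14, 6].
The lower-left corner is (-8, -14).

(-8, -14)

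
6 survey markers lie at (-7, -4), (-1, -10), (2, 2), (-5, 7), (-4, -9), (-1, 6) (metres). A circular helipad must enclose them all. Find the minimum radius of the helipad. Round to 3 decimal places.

8.732

The minimum enclosing circle of a finite set is fixed by two of the points (as a diameter) or three (as a circumcircle).
The farthest pair is (-1, -10)–(-5, 7) with squared distance 305. The circle on this segment as diameter has centre (-3, -1.5) and r² = 305/4 = 76.25.
Check (-7, -4): distance² to centre = 22.25 ≤ 76.25, so it lies inside.
All remaining points lie in this disk, and no smaller disk contains both endpoints, so this is the minimum enclosing circle.
r = √(76.25) ≈ 8.732.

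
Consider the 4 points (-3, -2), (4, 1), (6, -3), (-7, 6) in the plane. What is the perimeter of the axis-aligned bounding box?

Width = max x − min x = 6 − (-7) = 13.
Height = max y − min y = 6 − (-3) = 9.
Perimeter = 2(13 + 9) = 44.

44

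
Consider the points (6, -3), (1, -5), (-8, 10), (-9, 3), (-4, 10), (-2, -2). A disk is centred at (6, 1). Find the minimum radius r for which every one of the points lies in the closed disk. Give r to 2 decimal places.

16.64

The required radius is the distance from (6, 1) to the farthest point.
Squared distances: 16, 61, 277, 229, 181, 73.
Maximum is 277, attained at (-8, 10).
r = √277 ≈ 16.64.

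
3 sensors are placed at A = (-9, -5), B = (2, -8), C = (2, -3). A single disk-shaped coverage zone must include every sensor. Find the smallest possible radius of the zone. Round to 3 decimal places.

5.794

Side lengths²: AB² = 130, AC² = 125, BC² = 25.
Since AB² = 130 < 125 + 25 = 150, the triangle is acute, so the smallest enclosing circle is the circumcircle.
Circumcentre = (-71/22, -5.5), r² = 8125/242.
r = √(8125/242) ≈ 5.794.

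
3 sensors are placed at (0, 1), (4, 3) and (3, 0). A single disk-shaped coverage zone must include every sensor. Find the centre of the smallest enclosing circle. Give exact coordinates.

(2, 2)

Call the three points A, B, C in the order given.
Side lengths²: AB² = 20, AC² = 10, BC² = 10.
Since AB² = 20 ≥ 10 + 10 = 20, the angle opposite AB is not acute, so the smallest enclosing circle has AB as diameter.
Centre = midpoint of AB = (2, 2), r² = 20/4 = 5.
Centre = (2, 2).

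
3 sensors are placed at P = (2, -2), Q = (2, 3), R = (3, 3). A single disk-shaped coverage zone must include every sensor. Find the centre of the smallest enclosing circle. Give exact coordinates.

(2.5, 0.5)

Side lengths²: PQ² = 25, PR² = 26, QR² = 1.
Since PR² = 26 ≥ 25 + 1 = 26, the angle opposite PR is not acute, so the smallest enclosing circle has PR as diameter.
Centre = midpoint of PR = (2.5, 0.5), r² = 26/4 = 6.5.
Centre = (2.5, 0.5).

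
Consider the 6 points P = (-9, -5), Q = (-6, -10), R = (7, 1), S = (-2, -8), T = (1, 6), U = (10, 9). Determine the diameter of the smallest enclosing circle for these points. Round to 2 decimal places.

The farthest pair is Q–U with squared distance 617. The circle on this segment as diameter has centre (2, -0.5) and r² = 617/4 = 154.25.
Check P: distance² to centre = 141.25 ≤ 154.25, so it lies inside.
All remaining points lie in this disk, and no smaller disk contains both endpoints, so this is the minimum enclosing circle.
Diameter = 2r = 2√(154.25) ≈ 24.84.

24.84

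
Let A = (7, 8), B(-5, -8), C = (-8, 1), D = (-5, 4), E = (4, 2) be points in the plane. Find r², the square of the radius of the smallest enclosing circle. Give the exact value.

100

A smallest enclosing disk is always determined by at most three of the input points on its boundary.
The farthest pair is A–B with squared distance 400. The circle on this segment as diameter has centre (1, 0) and r² = 400/4 = 100.
Check C: distance² to centre = 82 ≤ 100, so it lies inside.
All remaining points lie in this disk, and no smaller disk contains both endpoints, so this is the minimum enclosing circle.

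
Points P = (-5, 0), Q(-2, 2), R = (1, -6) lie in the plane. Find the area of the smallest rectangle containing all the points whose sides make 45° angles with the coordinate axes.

30

In coordinates u = x + y, v = x − y the rectangle is axis-aligned; the map (x,y)→(u,v) scales areas by 2.
u-values: -5, 0, -5; range = 0 − (-5) = 5.
v-values: -5, -4, 7; range = 7 − (-5) = 12.
Area = (5 × 12) / 2 = 30.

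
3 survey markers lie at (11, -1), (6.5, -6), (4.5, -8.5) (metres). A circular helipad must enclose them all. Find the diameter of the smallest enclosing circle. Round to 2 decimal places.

Call the three points A, B, C in the order given.
Side lengths²: AB² = 45.25, AC² = 98.5, BC² = 10.25.
Since AC² = 98.5 ≥ 45.25 + 10.25 = 55.5, the angle opposite AC is not acute, so the smallest enclosing circle has AC as diameter.
Centre = midpoint of AC = (7.75, -4.75), r² = 98.5/4 = 24.625.
Diameter = 2r = 2√(24.625) ≈ 9.92.

9.92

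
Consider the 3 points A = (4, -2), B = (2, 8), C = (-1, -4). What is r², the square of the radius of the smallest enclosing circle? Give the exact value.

Side lengths²: AB² = 104, AC² = 29, BC² = 153.
Since BC² = 153 ≥ 104 + 29 = 133, the angle opposite BC is not acute, so the smallest enclosing circle has BC as diameter.
Centre = midpoint of BC = (0.5, 2), r² = 153/4 = 38.25.

38.25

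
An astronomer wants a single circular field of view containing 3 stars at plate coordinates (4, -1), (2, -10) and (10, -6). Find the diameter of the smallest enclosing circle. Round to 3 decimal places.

Call the three points A, B, C in the order given.
Side lengths²: AB² = 85, AC² = 61, BC² = 80.
Since AB² = 85 < 80 + 61 = 141, the triangle is acute, so the smallest enclosing circle is the circumcircle.
Circumcentre = (4.96875, -5.9375), r² = 25.3173828125.
Diameter = 2r = 2√(25.3173828125) ≈ 10.063.

10.063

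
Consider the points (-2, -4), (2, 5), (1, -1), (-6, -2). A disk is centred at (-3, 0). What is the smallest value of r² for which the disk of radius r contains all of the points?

The required radius is the distance from (-3, 0) to the farthest point.
Squared distances: 17, 50, 17, 13.
Maximum is 50, attained at (2, 5).

50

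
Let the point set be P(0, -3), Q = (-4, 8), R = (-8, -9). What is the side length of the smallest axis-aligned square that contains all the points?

17

The bounding box has width 8 and height 17.
An axis-aligned square enclosing the set must have side ≥ max(width, height).
So the minimum side is max(8, 17) = 17.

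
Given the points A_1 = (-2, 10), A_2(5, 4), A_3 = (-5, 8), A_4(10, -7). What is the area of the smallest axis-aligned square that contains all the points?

289

The bounding box has width 15 and height 17.
An axis-aligned square enclosing the set must have side ≥ max(width, height).
So the minimum side is max(15, 17) = 17.
Area = 17² = 289.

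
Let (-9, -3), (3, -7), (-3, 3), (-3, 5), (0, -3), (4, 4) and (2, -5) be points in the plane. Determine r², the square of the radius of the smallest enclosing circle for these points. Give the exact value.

A smallest enclosing disk is always determined by at most three of the input points on its boundary.
The minimum enclosing circle is determined by three boundary points: (-9, -3), (3, -7), (4, 4).
Their circumcentre is (-57/34, -35/34) with r² = 33245/578.
The farthest remaining point (-3, 5) is at distance² 22025/578 ≤ 33245/578.

33245/578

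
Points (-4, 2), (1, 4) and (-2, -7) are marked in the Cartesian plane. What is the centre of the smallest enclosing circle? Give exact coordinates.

Call the three points A, B, C in the order given.
Side lengths²: AB² = 29, AC² = 85, BC² = 130.
Since BC² = 130 ≥ 85 + 29 = 114, the angle opposite BC is not acute, so the smallest enclosing circle has BC as diameter.
Centre = midpoint of BC = (-0.5, -1.5), r² = 130/4 = 32.5.
Centre = (-0.5, -1.5).

(-0.5, -1.5)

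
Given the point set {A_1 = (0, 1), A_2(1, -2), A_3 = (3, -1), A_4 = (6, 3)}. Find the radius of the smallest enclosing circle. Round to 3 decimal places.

3.536

By Welzl's lemma the MEC is supported by two points (diametrically opposite) or three points (on a circumcircle).
The farthest pair is A_2–A_4 with squared distance 50. The circle on this segment as diameter has centre (3.5, 0.5) and r² = 50/4 = 12.5.
Check A_1: distance² to centre = 12.5 ≤ 12.5, so it lies inside.
All remaining points lie in this disk, and no smaller disk contains both endpoints, so this is the minimum enclosing circle.
r = √(12.5) ≈ 3.536.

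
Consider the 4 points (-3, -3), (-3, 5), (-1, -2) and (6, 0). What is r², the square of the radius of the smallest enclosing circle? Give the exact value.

265/9

The minimum enclosing circle of a finite set is fixed by two of the points (as a diameter) or three (as a circumcircle).
The minimum enclosing circle is determined by three boundary points: (-3, -3), (-3, 5), (6, 0).
Their circumcentre is (2/3, 1) with r² = 265/9.
The farthest remaining point (-1, -2) is at distance² 106/9 ≤ 265/9.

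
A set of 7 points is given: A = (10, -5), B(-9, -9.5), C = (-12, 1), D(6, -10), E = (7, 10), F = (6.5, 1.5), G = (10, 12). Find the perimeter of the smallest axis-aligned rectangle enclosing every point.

Width = max x − min x = 10 − (-12) = 22.
Height = max y − min y = 12 − (-10) = 22.
Perimeter = 2(22 + 22) = 88.

88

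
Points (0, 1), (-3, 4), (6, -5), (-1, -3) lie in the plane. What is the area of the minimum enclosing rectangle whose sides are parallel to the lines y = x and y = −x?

In coordinates u = x + y, v = x − y the rectangle is axis-aligned; the map (x,y)→(u,v) scales areas by 2.
u-values: 1, 1, 1, -4; range = 1 − (-4) = 5.
v-values: -1, -7, 11, 2; range = 11 − (-7) = 18.
Area = (5 × 18) / 2 = 45.

45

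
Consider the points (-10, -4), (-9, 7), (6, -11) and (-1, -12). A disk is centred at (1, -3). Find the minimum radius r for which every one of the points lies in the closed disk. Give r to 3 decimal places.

The required radius is the distance from (1, -3) to the farthest point.
Squared distances: 122, 200, 89, 85.
Maximum is 200, attained at (-9, 7).
r = √200 ≈ 14.142.

14.142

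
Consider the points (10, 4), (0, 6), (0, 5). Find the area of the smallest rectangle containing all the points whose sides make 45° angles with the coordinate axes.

54

In coordinates u = x + y, v = x − y the rectangle is axis-aligned; the map (x,y)→(u,v) scales areas by 2.
u-values: 14, 6, 5; range = 14 − 5 = 9.
v-values: 6, -6, -5; range = 6 − (-6) = 12.
Area = (9 × 12) / 2 = 54.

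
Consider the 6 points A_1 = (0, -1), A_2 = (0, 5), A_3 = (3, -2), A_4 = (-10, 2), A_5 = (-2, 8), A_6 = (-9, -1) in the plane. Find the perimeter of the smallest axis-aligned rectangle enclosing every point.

Width = max x − min x = 3 − (-10) = 13.
Height = max y − min y = 8 − (-2) = 10.
Perimeter = 2(13 + 10) = 46.

46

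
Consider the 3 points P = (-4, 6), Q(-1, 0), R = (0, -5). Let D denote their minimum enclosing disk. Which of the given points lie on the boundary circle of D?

Side lengths²: PQ² = 45, PR² = 137, QR² = 26.
Since PR² = 137 ≥ 45 + 26 = 71, the angle opposite PR is not acute, so the smallest enclosing circle has PR as diameter.
Centre = midpoint of PR = (-2, 0.5), r² = 137/4 = 34.25.
The points at distance exactly r from the centre are P, R — 2 points.

P, R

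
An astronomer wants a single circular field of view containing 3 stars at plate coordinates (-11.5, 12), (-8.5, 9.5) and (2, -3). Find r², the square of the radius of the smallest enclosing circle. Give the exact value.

101.8125

Call the three points A, B, C in the order given.
Side lengths²: AB² = 15.25, AC² = 407.25, BC² = 266.5.
Since AC² = 407.25 ≥ 266.5 + 15.25 = 281.75, the angle opposite AC is not acute, so the smallest enclosing circle has AC as diameter.
Centre = midpoint of AC = (-4.75, 4.5), r² = 407.25/4 = 101.8125.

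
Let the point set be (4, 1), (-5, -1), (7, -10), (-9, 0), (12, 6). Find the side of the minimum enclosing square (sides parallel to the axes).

21

The bounding box has width 21 and height 16.
An axis-aligned square enclosing the set must have side ≥ max(width, height).
So the minimum side is max(21, 16) = 21.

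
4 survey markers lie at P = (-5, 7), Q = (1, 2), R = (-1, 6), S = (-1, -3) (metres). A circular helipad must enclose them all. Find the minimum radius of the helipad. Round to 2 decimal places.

5.39

The minimum enclosing circle of a finite set is fixed by two of the points (as a diameter) or three (as a circumcircle).
The farthest pair is P–S with squared distance 116. The circle on this segment as diameter has centre (-3, 2) and r² = 116/4 = 29.
Check Q: distance² to centre = 16 ≤ 29, so it lies inside.
All remaining points lie in this disk, and no smaller disk contains both endpoints, so this is the minimum enclosing circle.
r = √29 ≈ 5.39.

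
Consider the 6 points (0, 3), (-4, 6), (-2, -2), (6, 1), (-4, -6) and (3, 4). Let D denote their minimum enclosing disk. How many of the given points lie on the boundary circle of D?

3

A smallest enclosing disk is always determined by at most three of the input points on its boundary.
The minimum enclosing circle is determined by three boundary points: (-4, 6), (6, 1), (-4, -6).
Their circumcentre is (-0.75, 0) with r² = 46.5625.
The farthest remaining point (3, 4) is at distance² 30.0625 ≤ 46.5625.
The points at distance exactly r from the centre are (-4, 6), (6, 1), (-4, -6) — 3 points.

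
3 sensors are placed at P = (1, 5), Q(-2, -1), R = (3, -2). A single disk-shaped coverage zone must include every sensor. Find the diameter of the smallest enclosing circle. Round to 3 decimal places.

Side lengths²: PQ² = 45, PR² = 53, QR² = 26.
Since PR² = 53 < 45 + 26 = 71, the triangle is acute, so the smallest enclosing circle is the circumcircle.
Circumcentre = (23/22, 27/22), r² = 3445/242.
Diameter = 2r = 2√(3445/242) ≈ 7.546.

7.546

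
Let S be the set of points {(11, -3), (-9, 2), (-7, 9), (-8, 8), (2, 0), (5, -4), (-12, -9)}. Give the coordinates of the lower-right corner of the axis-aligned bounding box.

(11, -9)

x-range [-12, 11], y-range [-9, 9].
The lower-right corner is (11, -9).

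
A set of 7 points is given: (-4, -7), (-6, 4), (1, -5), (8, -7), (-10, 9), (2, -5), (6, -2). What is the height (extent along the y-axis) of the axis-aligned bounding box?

max y = 9, min y = -7, so height = 16.

16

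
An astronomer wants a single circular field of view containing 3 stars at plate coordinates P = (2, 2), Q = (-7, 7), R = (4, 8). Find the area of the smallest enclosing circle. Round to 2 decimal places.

Side lengths²: PQ² = 106, PR² = 40, QR² = 122.
Since QR² = 122 < 106 + 40 = 146, the triangle is acute, so the smallest enclosing circle is the circumcircle.
Circumcentre = (-1.40625, 6.46875), r² = 31.572265625.
Area = π·r² = π·31.572265625 ≈ 99.19.

99.19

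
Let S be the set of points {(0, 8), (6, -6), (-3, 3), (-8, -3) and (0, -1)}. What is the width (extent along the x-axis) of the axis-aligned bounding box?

max x = 6, min x = -8, so width = 14.

14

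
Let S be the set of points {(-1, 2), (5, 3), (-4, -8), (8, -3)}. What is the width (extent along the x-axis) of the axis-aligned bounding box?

12

max x = 8, min x = -4, so width = 12.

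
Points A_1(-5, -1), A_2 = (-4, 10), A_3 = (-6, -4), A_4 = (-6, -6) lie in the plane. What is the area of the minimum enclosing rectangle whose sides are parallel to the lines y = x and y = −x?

In coordinates u = x + y, v = x − y the rectangle is axis-aligned; the map (x,y)→(u,v) scales areas by 2.
u-values: -6, 6, -10, -12; range = 6 − (-12) = 18.
v-values: -4, -14, -2, 0; range = 0 − (-14) = 14.
Area = (18 × 14) / 2 = 126.

126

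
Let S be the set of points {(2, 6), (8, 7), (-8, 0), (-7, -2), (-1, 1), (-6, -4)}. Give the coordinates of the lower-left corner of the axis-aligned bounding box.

(-8, -4)

x-range [-8, 8], y-range [-4, 7].
The lower-left corner is (-8, -4).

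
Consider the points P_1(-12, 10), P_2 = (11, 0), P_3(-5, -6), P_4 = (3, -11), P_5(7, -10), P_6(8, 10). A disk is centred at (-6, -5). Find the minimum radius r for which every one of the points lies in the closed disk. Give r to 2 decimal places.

20.52

The required radius is the distance from (-6, -5) to the farthest point.
Squared distances: 261, 314, 2, 117, 194, 421.
Maximum is 421, attained at P_6.
r = √421 ≈ 20.52.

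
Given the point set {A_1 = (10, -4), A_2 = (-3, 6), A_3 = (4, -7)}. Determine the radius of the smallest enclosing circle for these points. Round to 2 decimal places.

Side lengths²: A_1A_2² = 269, A_1A_3² = 45, A_2A_3² = 218.
Since A_1A_2² = 269 ≥ 218 + 45 = 263, the angle opposite A_1A_2 is not acute, so the smallest enclosing circle has A_1A_2 as diameter.
Centre = midpoint of A_1A_2 = (3.5, 1), r² = 269/4 = 67.25.
r = √(67.25) ≈ 8.20.

8.20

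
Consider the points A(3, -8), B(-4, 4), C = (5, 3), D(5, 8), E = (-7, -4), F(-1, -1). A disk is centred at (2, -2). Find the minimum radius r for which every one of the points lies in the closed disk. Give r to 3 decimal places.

The required radius is the distance from (2, -2) to the farthest point.
Squared distances: 37, 72, 34, 109, 85, 10.
Maximum is 109, attained at D.
r = √109 ≈ 10.440.

10.440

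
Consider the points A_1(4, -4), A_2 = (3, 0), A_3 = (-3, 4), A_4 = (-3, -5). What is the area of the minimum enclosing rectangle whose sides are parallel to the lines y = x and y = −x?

82.5

In coordinates u = x + y, v = x − y the rectangle is axis-aligned; the map (x,y)→(u,v) scales areas by 2.
u-values: 0, 3, 1, -8; range = 3 − (-8) = 11.
v-values: 8, 3, -7, 2; range = 8 − (-7) = 15.
Area = (11 × 15) / 2 = 82.5.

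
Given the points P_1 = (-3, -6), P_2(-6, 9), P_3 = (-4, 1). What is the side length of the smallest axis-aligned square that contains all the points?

15

The bounding box has width 3 and height 15.
An axis-aligned square enclosing the set must have side ≥ max(width, height).
So the minimum side is max(3, 15) = 15.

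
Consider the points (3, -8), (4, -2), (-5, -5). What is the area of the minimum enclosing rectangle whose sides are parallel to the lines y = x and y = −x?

In coordinates u = x + y, v = x − y the rectangle is axis-aligned; the map (x,y)→(u,v) scales areas by 2.
u-values: -5, 2, -10; range = 2 − (-10) = 12.
v-values: 11, 6, 0; range = 11 − 0 = 11.
Area = (12 × 11) / 2 = 66.

66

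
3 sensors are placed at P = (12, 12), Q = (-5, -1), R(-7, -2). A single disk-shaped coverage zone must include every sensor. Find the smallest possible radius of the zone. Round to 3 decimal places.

11.800

Side lengths²: PQ² = 458, PR² = 557, QR² = 5.
Since PR² = 557 ≥ 458 + 5 = 463, the angle opposite PR is not acute, so the smallest enclosing circle has PR as diameter.
Centre = midpoint of PR = (2.5, 5), r² = 557/4 = 139.25.
r = √(139.25) ≈ 11.800.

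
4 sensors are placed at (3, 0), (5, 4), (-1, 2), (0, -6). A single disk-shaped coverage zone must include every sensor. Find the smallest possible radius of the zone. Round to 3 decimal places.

5.590

A smallest enclosing disk is always determined by at most three of the input points on its boundary.
The farthest pair is (5, 4)–(0, -6) with squared distance 125. The circle on this segment as diameter has centre (2.5, -1) and r² = 125/4 = 31.25.
Check (3, 0): distance² to centre = 1.25 ≤ 31.25, so it lies inside.
All remaining points lie in this disk, and no smaller disk contains both endpoints, so this is the minimum enclosing circle.
r = √(31.25) ≈ 5.590.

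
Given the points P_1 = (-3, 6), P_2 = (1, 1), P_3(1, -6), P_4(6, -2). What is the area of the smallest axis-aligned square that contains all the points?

144

The bounding box has width 9 and height 12.
An axis-aligned square enclosing the set must have side ≥ max(width, height).
So the minimum side is max(9, 12) = 12.
Area = 12² = 144.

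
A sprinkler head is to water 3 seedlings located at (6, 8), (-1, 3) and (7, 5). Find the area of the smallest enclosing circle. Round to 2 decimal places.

Call the three points A, B, C in the order given.
Side lengths²: AB² = 74, AC² = 10, BC² = 68.
Since AB² = 74 < 68 + 10 = 78, the triangle is acute, so the smallest enclosing circle is the circumcircle.
Circumcentre = (35/13, 68/13), r² = 3145/169.
Area = π·r² = π·3145/169 ≈ 58.46.

58.46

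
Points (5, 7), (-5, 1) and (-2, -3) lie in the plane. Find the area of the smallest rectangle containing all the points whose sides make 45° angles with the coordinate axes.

In coordinates u = x + y, v = x − y the rectangle is axis-aligned; the map (x,y)→(u,v) scales areas by 2.
u-values: 12, -4, -5; range = 12 − (-5) = 17.
v-values: -2, -6, 1; range = 1 − (-6) = 7.
Area = (17 × 7) / 2 = 59.5.

59.5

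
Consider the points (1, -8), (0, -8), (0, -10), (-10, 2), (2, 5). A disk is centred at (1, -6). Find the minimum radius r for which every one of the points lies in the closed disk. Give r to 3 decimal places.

13.601

The required radius is the distance from (1, -6) to the farthest point.
Squared distances: 4, 5, 17, 185, 122.
Maximum is 185, attained at (-10, 2).
r = √185 ≈ 13.601.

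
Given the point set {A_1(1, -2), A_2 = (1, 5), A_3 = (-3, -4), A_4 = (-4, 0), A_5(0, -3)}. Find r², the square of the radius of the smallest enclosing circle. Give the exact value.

A smallest enclosing disk is always determined by at most three of the input points on its boundary.
The farthest pair is A_2–A_3 with squared distance 97. The circle on this segment as diameter has centre (-1, 0.5) and r² = 97/4 = 24.25.
Check A_1: distance² to centre = 10.25 ≤ 24.25, so it lies inside.
All remaining points lie in this disk, and no smaller disk contains both endpoints, so this is the minimum enclosing circle.

24.25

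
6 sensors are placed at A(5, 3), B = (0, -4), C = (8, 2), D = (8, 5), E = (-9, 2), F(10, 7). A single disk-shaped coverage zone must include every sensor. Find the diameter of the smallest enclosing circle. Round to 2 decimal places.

By Welzl's lemma the MEC is supported by two points (diametrically opposite) or three points (on a circumcircle).
The farthest pair is E–F with squared distance 386. The circle on this segment as diameter has centre (0.5, 4.5) and r² = 386/4 = 96.5.
Check A: distance² to centre = 22.5 ≤ 96.5, so it lies inside.
All remaining points lie in this disk, and no smaller disk contains both endpoints, so this is the minimum enclosing circle.
Diameter = 2r = 2√(96.5) ≈ 19.65.

19.65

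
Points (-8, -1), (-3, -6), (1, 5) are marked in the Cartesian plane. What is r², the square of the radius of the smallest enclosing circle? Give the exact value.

Call the three points A, B, C in the order given.
Side lengths²: AB² = 50, AC² = 117, BC² = 137.
Since BC² = 137 < 117 + 50 = 167, the triangle is acute, so the smallest enclosing circle is the circumcircle.
Circumcentre = (-2.1, -0.1), r² = 35.62.

35.62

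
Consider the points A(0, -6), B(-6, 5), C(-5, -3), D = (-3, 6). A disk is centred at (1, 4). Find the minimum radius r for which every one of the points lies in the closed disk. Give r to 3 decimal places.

The required radius is the distance from (1, 4) to the farthest point.
Squared distances: 101, 50, 85, 20.
Maximum is 101, attained at A.
r = √101 ≈ 10.050.

10.050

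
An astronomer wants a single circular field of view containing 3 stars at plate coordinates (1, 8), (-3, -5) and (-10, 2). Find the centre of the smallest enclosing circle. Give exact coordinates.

Call the three points A, B, C in the order given.
Side lengths²: AB² = 185, AC² = 157, BC² = 98.
Since AB² = 185 < 157 + 98 = 255, the triangle is acute, so the smallest enclosing circle is the circumcircle.
Circumcentre = (-99/34, 71/34), r² = 29045/578.
Centre = (-99/34, 71/34).

(-99/34, 71/34)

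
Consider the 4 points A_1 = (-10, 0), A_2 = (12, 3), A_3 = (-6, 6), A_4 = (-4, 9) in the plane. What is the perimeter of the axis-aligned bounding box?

Width = max x − min x = 12 − (-10) = 22.
Height = max y − min y = 9 − 0 = 9.
Perimeter = 2(22 + 9) = 62.

62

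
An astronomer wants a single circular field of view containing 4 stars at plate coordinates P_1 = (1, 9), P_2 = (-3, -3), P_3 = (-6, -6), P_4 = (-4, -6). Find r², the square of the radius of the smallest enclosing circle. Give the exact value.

A smallest enclosing disk is always determined by at most three of the input points on its boundary.
The farthest pair is P_1–P_3 with squared distance 274. The circle on this segment as diameter has centre (-2.5, 1.5) and r² = 274/4 = 68.5.
Check P_2: distance² to centre = 20.5 ≤ 68.5, so it lies inside.
All remaining points lie in this disk, and no smaller disk contains both endpoints, so this is the minimum enclosing circle.

68.5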